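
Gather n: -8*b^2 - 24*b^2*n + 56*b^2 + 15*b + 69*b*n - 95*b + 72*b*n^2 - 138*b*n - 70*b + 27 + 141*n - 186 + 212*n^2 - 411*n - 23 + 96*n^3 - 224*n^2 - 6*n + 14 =48*b^2 - 150*b + 96*n^3 + n^2*(72*b - 12) + n*(-24*b^2 - 69*b - 276) - 168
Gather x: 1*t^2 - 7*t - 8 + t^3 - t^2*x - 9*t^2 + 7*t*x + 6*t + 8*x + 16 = t^3 - 8*t^2 - t + x*(-t^2 + 7*t + 8) + 8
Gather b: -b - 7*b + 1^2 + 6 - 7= -8*b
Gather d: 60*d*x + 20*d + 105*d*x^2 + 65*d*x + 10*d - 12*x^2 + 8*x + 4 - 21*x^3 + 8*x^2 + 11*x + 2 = d*(105*x^2 + 125*x + 30) - 21*x^3 - 4*x^2 + 19*x + 6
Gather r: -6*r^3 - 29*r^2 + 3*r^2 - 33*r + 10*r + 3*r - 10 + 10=-6*r^3 - 26*r^2 - 20*r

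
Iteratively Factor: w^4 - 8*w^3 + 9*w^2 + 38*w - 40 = (w + 2)*(w^3 - 10*w^2 + 29*w - 20) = (w - 4)*(w + 2)*(w^2 - 6*w + 5) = (w - 4)*(w - 1)*(w + 2)*(w - 5)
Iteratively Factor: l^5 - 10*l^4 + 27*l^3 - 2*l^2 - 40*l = (l - 5)*(l^4 - 5*l^3 + 2*l^2 + 8*l) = (l - 5)*(l + 1)*(l^3 - 6*l^2 + 8*l) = (l - 5)*(l - 4)*(l + 1)*(l^2 - 2*l) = (l - 5)*(l - 4)*(l - 2)*(l + 1)*(l)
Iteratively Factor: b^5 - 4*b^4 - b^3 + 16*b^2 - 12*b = (b - 2)*(b^4 - 2*b^3 - 5*b^2 + 6*b) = (b - 3)*(b - 2)*(b^3 + b^2 - 2*b) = (b - 3)*(b - 2)*(b + 2)*(b^2 - b) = b*(b - 3)*(b - 2)*(b + 2)*(b - 1)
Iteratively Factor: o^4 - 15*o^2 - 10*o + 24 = (o - 1)*(o^3 + o^2 - 14*o - 24) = (o - 4)*(o - 1)*(o^2 + 5*o + 6) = (o - 4)*(o - 1)*(o + 3)*(o + 2)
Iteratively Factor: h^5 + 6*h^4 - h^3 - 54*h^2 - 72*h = (h)*(h^4 + 6*h^3 - h^2 - 54*h - 72) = h*(h - 3)*(h^3 + 9*h^2 + 26*h + 24) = h*(h - 3)*(h + 3)*(h^2 + 6*h + 8) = h*(h - 3)*(h + 2)*(h + 3)*(h + 4)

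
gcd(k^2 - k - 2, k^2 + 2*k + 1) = k + 1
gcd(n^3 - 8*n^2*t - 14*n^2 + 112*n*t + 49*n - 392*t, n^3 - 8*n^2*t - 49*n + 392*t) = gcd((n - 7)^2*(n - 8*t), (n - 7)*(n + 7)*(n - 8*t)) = -n^2 + 8*n*t + 7*n - 56*t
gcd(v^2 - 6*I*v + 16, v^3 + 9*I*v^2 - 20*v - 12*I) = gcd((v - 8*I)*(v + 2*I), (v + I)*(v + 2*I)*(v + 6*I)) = v + 2*I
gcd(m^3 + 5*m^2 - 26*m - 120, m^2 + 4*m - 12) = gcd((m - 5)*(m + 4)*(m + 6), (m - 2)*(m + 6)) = m + 6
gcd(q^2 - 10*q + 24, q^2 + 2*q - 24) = q - 4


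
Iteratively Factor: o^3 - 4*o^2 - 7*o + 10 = (o - 1)*(o^2 - 3*o - 10) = (o - 5)*(o - 1)*(o + 2)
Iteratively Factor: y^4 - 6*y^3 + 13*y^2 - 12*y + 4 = (y - 1)*(y^3 - 5*y^2 + 8*y - 4) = (y - 1)^2*(y^2 - 4*y + 4) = (y - 2)*(y - 1)^2*(y - 2)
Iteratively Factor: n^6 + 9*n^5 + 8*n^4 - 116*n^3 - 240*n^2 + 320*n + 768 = (n + 4)*(n^5 + 5*n^4 - 12*n^3 - 68*n^2 + 32*n + 192) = (n + 4)^2*(n^4 + n^3 - 16*n^2 - 4*n + 48) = (n - 2)*(n + 4)^2*(n^3 + 3*n^2 - 10*n - 24) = (n - 3)*(n - 2)*(n + 4)^2*(n^2 + 6*n + 8) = (n - 3)*(n - 2)*(n + 2)*(n + 4)^2*(n + 4)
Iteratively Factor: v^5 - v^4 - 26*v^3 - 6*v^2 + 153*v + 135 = (v - 5)*(v^4 + 4*v^3 - 6*v^2 - 36*v - 27) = (v - 5)*(v + 3)*(v^3 + v^2 - 9*v - 9) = (v - 5)*(v - 3)*(v + 3)*(v^2 + 4*v + 3) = (v - 5)*(v - 3)*(v + 1)*(v + 3)*(v + 3)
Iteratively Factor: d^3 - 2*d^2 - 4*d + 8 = (d + 2)*(d^2 - 4*d + 4) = (d - 2)*(d + 2)*(d - 2)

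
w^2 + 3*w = w*(w + 3)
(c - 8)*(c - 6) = c^2 - 14*c + 48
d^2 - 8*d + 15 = (d - 5)*(d - 3)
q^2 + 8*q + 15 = (q + 3)*(q + 5)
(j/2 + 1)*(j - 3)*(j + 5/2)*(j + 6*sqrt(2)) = j^4/2 + 3*j^3/4 + 3*sqrt(2)*j^3 - 17*j^2/4 + 9*sqrt(2)*j^2/2 - 51*sqrt(2)*j/2 - 15*j/2 - 45*sqrt(2)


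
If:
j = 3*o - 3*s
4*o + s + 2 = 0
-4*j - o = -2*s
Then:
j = -2/23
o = -28/69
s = -26/69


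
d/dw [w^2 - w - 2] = 2*w - 1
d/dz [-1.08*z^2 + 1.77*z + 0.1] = 1.77 - 2.16*z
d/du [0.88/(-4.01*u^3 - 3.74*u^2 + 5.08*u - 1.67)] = (10.5864*u^2 + 6.5824*u - 4.4704)/(4.01*u^3 + 3.74*u^2 - 5.08*u + 1.67)^2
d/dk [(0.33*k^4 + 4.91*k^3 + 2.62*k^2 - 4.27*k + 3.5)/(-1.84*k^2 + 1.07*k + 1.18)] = (-1.2144*k^5 - 7.9751*k^4 + 12.065*k^3 + 12.328*k^2 + 19.0632*k - 8.7836)/(3.3856*k^4 - 3.9376*k^3 - 3.1975*k^2 + 2.5252*k + 1.3924)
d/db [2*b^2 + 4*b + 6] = 4*b + 4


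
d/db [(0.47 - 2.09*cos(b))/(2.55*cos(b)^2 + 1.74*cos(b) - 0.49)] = (-5.3295*cos(b)^2 + 2.397*cos(b) - 0.2063)*sin(b)/(6.5025*cos(b)^4 + 8.874*cos(b)^3 + 0.5286*cos(b)^2 - 1.7052*cos(b) + 0.2401)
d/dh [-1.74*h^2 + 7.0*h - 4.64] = 7.0 - 3.48*h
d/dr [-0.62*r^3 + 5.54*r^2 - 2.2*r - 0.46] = -1.86*r^2 + 11.08*r - 2.2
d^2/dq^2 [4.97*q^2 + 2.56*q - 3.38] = 9.94000000000000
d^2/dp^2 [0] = 0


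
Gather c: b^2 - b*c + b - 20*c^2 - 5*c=b^2 + b - 20*c^2 + c*(-b - 5)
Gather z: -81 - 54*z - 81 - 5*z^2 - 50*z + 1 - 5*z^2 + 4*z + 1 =-10*z^2 - 100*z - 160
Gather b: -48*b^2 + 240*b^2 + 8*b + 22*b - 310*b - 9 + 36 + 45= 192*b^2 - 280*b + 72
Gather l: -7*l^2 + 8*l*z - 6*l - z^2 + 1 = -7*l^2 + l*(8*z - 6) - z^2 + 1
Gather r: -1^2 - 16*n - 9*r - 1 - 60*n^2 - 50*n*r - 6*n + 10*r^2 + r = -60*n^2 - 22*n + 10*r^2 + r*(-50*n - 8) - 2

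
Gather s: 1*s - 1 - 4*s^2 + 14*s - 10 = -4*s^2 + 15*s - 11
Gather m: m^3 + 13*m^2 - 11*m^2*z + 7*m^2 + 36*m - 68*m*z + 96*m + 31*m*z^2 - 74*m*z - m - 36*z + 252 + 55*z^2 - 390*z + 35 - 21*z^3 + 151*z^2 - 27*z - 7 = m^3 + m^2*(20 - 11*z) + m*(31*z^2 - 142*z + 131) - 21*z^3 + 206*z^2 - 453*z + 280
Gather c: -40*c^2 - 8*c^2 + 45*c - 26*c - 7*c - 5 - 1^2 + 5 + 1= -48*c^2 + 12*c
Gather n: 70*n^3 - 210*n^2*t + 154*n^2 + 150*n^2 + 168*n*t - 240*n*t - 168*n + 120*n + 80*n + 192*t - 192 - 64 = 70*n^3 + n^2*(304 - 210*t) + n*(32 - 72*t) + 192*t - 256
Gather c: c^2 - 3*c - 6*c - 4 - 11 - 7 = c^2 - 9*c - 22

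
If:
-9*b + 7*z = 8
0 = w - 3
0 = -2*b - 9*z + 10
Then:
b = -2/95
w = 3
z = 106/95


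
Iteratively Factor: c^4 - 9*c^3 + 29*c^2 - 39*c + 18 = (c - 1)*(c^3 - 8*c^2 + 21*c - 18) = (c - 3)*(c - 1)*(c^2 - 5*c + 6) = (c - 3)*(c - 2)*(c - 1)*(c - 3)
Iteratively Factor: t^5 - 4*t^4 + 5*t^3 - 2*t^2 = (t - 1)*(t^4 - 3*t^3 + 2*t^2) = t*(t - 1)*(t^3 - 3*t^2 + 2*t) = t*(t - 1)^2*(t^2 - 2*t) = t*(t - 2)*(t - 1)^2*(t)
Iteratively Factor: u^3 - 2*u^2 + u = (u)*(u^2 - 2*u + 1) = u*(u - 1)*(u - 1)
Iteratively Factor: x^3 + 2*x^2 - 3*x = (x + 3)*(x^2 - x) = (x - 1)*(x + 3)*(x)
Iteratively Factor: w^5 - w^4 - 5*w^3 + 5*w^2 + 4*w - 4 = (w - 2)*(w^4 + w^3 - 3*w^2 - w + 2) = (w - 2)*(w - 1)*(w^3 + 2*w^2 - w - 2) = (w - 2)*(w - 1)^2*(w^2 + 3*w + 2) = (w - 2)*(w - 1)^2*(w + 2)*(w + 1)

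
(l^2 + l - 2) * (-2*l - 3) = -2*l^3 - 5*l^2 + l + 6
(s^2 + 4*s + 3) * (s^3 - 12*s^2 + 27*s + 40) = s^5 - 8*s^4 - 18*s^3 + 112*s^2 + 241*s + 120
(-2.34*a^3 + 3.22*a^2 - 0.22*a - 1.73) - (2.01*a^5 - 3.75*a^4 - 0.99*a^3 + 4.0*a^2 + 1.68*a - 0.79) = -2.01*a^5 + 3.75*a^4 - 1.35*a^3 - 0.78*a^2 - 1.9*a - 0.94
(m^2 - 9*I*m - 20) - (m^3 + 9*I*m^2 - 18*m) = -m^3 + m^2 - 9*I*m^2 + 18*m - 9*I*m - 20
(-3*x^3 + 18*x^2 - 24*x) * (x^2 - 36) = -3*x^5 + 18*x^4 + 84*x^3 - 648*x^2 + 864*x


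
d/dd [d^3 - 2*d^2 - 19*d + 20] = 3*d^2 - 4*d - 19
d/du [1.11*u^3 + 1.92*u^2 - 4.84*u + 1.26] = 3.33*u^2 + 3.84*u - 4.84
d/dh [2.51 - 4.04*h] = -4.04000000000000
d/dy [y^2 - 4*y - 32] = 2*y - 4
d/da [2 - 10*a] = -10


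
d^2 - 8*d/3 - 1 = (d - 3)*(d + 1/3)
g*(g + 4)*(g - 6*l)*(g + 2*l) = g^4 - 4*g^3*l + 4*g^3 - 12*g^2*l^2 - 16*g^2*l - 48*g*l^2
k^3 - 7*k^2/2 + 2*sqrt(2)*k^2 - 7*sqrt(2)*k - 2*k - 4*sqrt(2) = (k - 4)*(k + 1/2)*(k + 2*sqrt(2))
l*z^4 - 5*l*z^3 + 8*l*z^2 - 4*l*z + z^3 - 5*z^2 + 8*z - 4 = (z - 2)^2*(z - 1)*(l*z + 1)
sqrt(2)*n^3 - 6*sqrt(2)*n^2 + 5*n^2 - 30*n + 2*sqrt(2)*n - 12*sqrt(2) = (n - 6)*(n + 2*sqrt(2))*(sqrt(2)*n + 1)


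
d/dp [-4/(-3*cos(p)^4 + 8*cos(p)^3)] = 48*(cos(p) - 2)*sin(p)/((3*cos(p) - 8)^2*cos(p)^4)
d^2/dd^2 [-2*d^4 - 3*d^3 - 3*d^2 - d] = -24*d^2 - 18*d - 6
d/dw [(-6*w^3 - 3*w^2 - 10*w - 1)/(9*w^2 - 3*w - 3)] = (-6*w^4 + 4*w^3 + 17*w^2 + 4*w + 3)/(9*w^4 - 6*w^3 - 5*w^2 + 2*w + 1)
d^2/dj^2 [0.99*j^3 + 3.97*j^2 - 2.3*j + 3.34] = 5.94*j + 7.94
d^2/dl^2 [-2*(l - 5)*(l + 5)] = -4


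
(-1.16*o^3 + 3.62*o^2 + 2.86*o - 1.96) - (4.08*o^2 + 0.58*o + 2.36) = -1.16*o^3 - 0.46*o^2 + 2.28*o - 4.32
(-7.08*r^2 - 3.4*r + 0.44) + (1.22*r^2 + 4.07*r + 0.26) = -5.86*r^2 + 0.67*r + 0.7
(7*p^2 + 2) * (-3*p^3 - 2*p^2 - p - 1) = -21*p^5 - 14*p^4 - 13*p^3 - 11*p^2 - 2*p - 2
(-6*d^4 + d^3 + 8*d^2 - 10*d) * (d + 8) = -6*d^5 - 47*d^4 + 16*d^3 + 54*d^2 - 80*d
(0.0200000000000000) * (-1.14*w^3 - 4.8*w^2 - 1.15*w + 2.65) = -0.0228*w^3 - 0.096*w^2 - 0.023*w + 0.053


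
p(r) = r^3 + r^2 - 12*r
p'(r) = 3*r^2 + 2*r - 12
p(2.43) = -8.91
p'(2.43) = 10.57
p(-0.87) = 10.54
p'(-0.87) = -11.47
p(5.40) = 121.82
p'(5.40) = 86.28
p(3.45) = 11.57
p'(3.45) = 30.61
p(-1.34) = 15.47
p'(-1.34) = -9.29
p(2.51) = -8.01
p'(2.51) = 11.92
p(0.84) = -8.78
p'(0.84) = -8.20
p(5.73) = 152.21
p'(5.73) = 97.96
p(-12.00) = -1440.00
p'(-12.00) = 396.00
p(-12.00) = -1440.00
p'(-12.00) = 396.00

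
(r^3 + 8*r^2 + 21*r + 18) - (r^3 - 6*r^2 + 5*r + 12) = 14*r^2 + 16*r + 6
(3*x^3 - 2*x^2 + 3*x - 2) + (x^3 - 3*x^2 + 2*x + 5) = 4*x^3 - 5*x^2 + 5*x + 3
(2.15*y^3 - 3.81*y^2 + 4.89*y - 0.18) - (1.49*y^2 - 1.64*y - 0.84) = 2.15*y^3 - 5.3*y^2 + 6.53*y + 0.66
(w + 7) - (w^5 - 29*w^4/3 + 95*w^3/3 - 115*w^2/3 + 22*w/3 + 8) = -w^5 + 29*w^4/3 - 95*w^3/3 + 115*w^2/3 - 19*w/3 - 1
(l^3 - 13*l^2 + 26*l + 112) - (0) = l^3 - 13*l^2 + 26*l + 112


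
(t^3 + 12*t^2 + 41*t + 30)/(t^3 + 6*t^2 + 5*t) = (t + 6)/t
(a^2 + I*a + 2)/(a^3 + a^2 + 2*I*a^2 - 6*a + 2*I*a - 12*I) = (a - I)/(a^2 + a - 6)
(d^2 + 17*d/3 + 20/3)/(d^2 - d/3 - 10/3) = (d + 4)/(d - 2)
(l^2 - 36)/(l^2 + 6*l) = (l - 6)/l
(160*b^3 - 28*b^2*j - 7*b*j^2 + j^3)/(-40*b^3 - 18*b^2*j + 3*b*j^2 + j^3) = (-8*b + j)/(2*b + j)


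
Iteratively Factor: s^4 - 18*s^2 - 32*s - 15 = (s - 5)*(s^3 + 5*s^2 + 7*s + 3) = (s - 5)*(s + 3)*(s^2 + 2*s + 1) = (s - 5)*(s + 1)*(s + 3)*(s + 1)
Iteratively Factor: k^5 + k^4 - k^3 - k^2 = (k + 1)*(k^4 - k^2) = (k - 1)*(k + 1)*(k^3 + k^2) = k*(k - 1)*(k + 1)*(k^2 + k) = k*(k - 1)*(k + 1)^2*(k)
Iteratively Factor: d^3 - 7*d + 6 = (d - 2)*(d^2 + 2*d - 3) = (d - 2)*(d - 1)*(d + 3)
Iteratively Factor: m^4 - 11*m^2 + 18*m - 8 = (m - 2)*(m^3 + 2*m^2 - 7*m + 4) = (m - 2)*(m - 1)*(m^2 + 3*m - 4) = (m - 2)*(m - 1)^2*(m + 4)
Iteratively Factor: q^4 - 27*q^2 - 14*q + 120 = (q + 3)*(q^3 - 3*q^2 - 18*q + 40) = (q - 2)*(q + 3)*(q^2 - q - 20) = (q - 5)*(q - 2)*(q + 3)*(q + 4)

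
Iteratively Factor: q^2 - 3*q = (q - 3)*(q)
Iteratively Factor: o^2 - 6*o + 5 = (o - 1)*(o - 5)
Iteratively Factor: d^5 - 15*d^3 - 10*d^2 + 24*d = (d)*(d^4 - 15*d^2 - 10*d + 24) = d*(d + 3)*(d^3 - 3*d^2 - 6*d + 8) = d*(d + 2)*(d + 3)*(d^2 - 5*d + 4) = d*(d - 4)*(d + 2)*(d + 3)*(d - 1)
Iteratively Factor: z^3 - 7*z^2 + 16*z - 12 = (z - 3)*(z^2 - 4*z + 4) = (z - 3)*(z - 2)*(z - 2)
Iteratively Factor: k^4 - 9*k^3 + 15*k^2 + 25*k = (k - 5)*(k^3 - 4*k^2 - 5*k) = (k - 5)*(k + 1)*(k^2 - 5*k) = k*(k - 5)*(k + 1)*(k - 5)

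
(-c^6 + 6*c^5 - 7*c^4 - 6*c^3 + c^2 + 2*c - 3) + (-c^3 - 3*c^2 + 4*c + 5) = -c^6 + 6*c^5 - 7*c^4 - 7*c^3 - 2*c^2 + 6*c + 2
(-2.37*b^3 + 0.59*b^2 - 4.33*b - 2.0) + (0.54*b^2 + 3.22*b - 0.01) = -2.37*b^3 + 1.13*b^2 - 1.11*b - 2.01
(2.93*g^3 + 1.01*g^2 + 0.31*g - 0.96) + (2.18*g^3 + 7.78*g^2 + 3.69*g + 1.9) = 5.11*g^3 + 8.79*g^2 + 4.0*g + 0.94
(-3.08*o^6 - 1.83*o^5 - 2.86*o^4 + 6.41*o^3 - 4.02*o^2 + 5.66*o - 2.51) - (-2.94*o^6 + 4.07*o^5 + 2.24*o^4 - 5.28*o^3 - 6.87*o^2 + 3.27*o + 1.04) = -0.14*o^6 - 5.9*o^5 - 5.1*o^4 + 11.69*o^3 + 2.85*o^2 + 2.39*o - 3.55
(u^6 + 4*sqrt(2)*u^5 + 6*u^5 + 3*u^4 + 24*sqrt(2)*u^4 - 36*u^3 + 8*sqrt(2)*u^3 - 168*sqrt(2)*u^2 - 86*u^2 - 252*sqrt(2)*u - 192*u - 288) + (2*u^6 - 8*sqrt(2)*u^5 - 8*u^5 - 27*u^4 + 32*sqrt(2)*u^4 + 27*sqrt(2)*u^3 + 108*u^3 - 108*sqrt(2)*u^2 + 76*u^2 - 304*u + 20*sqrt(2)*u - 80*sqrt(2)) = 3*u^6 - 4*sqrt(2)*u^5 - 2*u^5 - 24*u^4 + 56*sqrt(2)*u^4 + 35*sqrt(2)*u^3 + 72*u^3 - 276*sqrt(2)*u^2 - 10*u^2 - 496*u - 232*sqrt(2)*u - 288 - 80*sqrt(2)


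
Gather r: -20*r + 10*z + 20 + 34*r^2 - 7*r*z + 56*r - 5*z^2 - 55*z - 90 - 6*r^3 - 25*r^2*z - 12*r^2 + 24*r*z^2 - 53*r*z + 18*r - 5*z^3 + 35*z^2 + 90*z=-6*r^3 + r^2*(22 - 25*z) + r*(24*z^2 - 60*z + 54) - 5*z^3 + 30*z^2 + 45*z - 70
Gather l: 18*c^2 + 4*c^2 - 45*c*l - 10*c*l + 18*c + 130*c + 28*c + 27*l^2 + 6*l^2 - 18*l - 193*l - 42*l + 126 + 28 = 22*c^2 + 176*c + 33*l^2 + l*(-55*c - 253) + 154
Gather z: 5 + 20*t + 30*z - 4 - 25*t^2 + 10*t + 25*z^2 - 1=-25*t^2 + 30*t + 25*z^2 + 30*z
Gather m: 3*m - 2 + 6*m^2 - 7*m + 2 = 6*m^2 - 4*m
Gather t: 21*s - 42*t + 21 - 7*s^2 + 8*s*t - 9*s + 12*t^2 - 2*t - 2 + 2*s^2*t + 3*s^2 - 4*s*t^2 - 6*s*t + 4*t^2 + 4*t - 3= -4*s^2 + 12*s + t^2*(16 - 4*s) + t*(2*s^2 + 2*s - 40) + 16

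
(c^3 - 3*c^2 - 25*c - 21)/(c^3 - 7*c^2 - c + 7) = (c + 3)/(c - 1)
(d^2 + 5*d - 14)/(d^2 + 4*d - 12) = (d + 7)/(d + 6)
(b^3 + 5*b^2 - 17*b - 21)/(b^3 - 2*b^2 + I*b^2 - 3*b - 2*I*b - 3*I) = (b + 7)/(b + I)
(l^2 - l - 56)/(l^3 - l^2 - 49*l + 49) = (l - 8)/(l^2 - 8*l + 7)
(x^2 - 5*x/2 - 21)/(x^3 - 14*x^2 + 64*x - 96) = (x + 7/2)/(x^2 - 8*x + 16)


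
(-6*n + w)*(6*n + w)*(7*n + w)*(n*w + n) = -252*n^4*w - 252*n^4 - 36*n^3*w^2 - 36*n^3*w + 7*n^2*w^3 + 7*n^2*w^2 + n*w^4 + n*w^3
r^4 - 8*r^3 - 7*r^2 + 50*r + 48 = (r - 8)*(r - 3)*(r + 1)*(r + 2)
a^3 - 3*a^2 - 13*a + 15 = (a - 5)*(a - 1)*(a + 3)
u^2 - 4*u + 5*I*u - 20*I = (u - 4)*(u + 5*I)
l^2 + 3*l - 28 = (l - 4)*(l + 7)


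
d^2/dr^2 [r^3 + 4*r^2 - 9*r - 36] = 6*r + 8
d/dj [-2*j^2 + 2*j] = 2 - 4*j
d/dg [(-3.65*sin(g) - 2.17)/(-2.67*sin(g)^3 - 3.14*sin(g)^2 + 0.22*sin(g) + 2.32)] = (-28.24585*sin(g) + 4.87275*sin(3*g) + 14.42135*cos(2*g) - 22.41195)*cos(g)/(2.67*sin(g)^3 + 3.14*sin(g)^2 - 0.22*sin(g) - 2.32)^2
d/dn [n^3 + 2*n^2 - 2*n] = 3*n^2 + 4*n - 2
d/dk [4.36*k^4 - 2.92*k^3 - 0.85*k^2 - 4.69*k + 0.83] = 17.44*k^3 - 8.76*k^2 - 1.7*k - 4.69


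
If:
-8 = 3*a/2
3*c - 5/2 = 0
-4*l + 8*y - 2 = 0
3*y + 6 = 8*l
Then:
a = -16/3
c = 5/6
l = 27/26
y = 10/13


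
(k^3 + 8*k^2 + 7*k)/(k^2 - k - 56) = k*(k + 1)/(k - 8)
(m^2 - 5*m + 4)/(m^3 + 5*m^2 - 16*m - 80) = (m - 1)/(m^2 + 9*m + 20)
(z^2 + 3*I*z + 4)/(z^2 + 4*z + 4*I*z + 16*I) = (z - I)/(z + 4)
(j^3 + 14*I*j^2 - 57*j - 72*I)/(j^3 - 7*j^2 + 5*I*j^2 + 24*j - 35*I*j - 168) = (j^2 + 6*I*j - 9)/(j^2 - j*(7 + 3*I) + 21*I)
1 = 1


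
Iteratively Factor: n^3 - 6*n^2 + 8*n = (n - 2)*(n^2 - 4*n) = n*(n - 2)*(n - 4)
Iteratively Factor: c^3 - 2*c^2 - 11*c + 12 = (c - 4)*(c^2 + 2*c - 3) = (c - 4)*(c - 1)*(c + 3)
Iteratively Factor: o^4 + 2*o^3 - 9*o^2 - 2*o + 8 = (o - 2)*(o^3 + 4*o^2 - o - 4) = (o - 2)*(o + 4)*(o^2 - 1) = (o - 2)*(o + 1)*(o + 4)*(o - 1)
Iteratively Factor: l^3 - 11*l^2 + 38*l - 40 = (l - 5)*(l^2 - 6*l + 8) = (l - 5)*(l - 2)*(l - 4)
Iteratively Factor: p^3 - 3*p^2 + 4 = (p + 1)*(p^2 - 4*p + 4) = (p - 2)*(p + 1)*(p - 2)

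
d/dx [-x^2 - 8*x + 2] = -2*x - 8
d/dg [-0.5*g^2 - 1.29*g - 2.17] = -1.0*g - 1.29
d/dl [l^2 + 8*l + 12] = 2*l + 8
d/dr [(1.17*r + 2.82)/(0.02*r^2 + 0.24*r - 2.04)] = (0.0234*r^2 + 0.2808*r - (0.04*r + 0.24)*(1.17*r + 2.82) - 2.3868)/(0.02*r^2 + 0.24*r - 2.04)^2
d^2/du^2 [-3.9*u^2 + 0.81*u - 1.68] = -7.80000000000000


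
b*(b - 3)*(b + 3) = b^3 - 9*b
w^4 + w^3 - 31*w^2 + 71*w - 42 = (w - 3)*(w - 2)*(w - 1)*(w + 7)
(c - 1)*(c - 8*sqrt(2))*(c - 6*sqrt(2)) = c^3 - 14*sqrt(2)*c^2 - c^2 + 14*sqrt(2)*c + 96*c - 96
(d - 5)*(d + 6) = d^2 + d - 30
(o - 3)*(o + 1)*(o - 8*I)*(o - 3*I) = o^4 - 2*o^3 - 11*I*o^3 - 27*o^2 + 22*I*o^2 + 48*o + 33*I*o + 72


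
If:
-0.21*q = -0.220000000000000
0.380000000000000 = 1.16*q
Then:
No Solution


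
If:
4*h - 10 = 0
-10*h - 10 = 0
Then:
No Solution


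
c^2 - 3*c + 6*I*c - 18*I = (c - 3)*(c + 6*I)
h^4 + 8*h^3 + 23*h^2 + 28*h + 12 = (h + 1)*(h + 2)^2*(h + 3)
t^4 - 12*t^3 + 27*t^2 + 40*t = t*(t - 8)*(t - 5)*(t + 1)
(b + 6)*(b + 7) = b^2 + 13*b + 42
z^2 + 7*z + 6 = (z + 1)*(z + 6)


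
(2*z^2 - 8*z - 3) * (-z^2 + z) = -2*z^4 + 10*z^3 - 5*z^2 - 3*z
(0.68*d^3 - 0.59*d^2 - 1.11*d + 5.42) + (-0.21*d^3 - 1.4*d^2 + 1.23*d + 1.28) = 0.47*d^3 - 1.99*d^2 + 0.12*d + 6.7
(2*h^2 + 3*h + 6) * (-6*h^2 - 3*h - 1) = -12*h^4 - 24*h^3 - 47*h^2 - 21*h - 6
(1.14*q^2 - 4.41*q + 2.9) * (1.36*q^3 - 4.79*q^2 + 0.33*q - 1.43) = 1.5504*q^5 - 11.4582*q^4 + 25.4441*q^3 - 16.9765*q^2 + 7.2633*q - 4.147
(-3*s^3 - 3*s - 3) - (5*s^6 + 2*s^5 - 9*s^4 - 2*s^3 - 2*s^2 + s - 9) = -5*s^6 - 2*s^5 + 9*s^4 - s^3 + 2*s^2 - 4*s + 6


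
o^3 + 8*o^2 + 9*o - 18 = (o - 1)*(o + 3)*(o + 6)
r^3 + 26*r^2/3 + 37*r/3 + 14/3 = (r + 2/3)*(r + 1)*(r + 7)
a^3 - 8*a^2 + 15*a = a*(a - 5)*(a - 3)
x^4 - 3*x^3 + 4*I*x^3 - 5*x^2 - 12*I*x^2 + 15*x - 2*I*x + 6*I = (x - 3)*(x + I)^2*(x + 2*I)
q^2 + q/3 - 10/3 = (q - 5/3)*(q + 2)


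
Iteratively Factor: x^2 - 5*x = (x)*(x - 5)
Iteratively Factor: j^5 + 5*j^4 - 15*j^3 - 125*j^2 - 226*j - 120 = (j + 2)*(j^4 + 3*j^3 - 21*j^2 - 83*j - 60) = (j + 1)*(j + 2)*(j^3 + 2*j^2 - 23*j - 60) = (j - 5)*(j + 1)*(j + 2)*(j^2 + 7*j + 12) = (j - 5)*(j + 1)*(j + 2)*(j + 3)*(j + 4)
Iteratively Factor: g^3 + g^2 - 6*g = (g - 2)*(g^2 + 3*g) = g*(g - 2)*(g + 3)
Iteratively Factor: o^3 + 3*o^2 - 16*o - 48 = (o + 3)*(o^2 - 16) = (o - 4)*(o + 3)*(o + 4)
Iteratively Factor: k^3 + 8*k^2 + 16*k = (k + 4)*(k^2 + 4*k) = k*(k + 4)*(k + 4)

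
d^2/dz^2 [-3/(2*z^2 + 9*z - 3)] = 6*(4*z^2 + 18*z - (4*z + 9)^2 - 6)/(2*z^2 + 9*z - 3)^3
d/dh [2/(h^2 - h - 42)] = 2*(1 - 2*h)/(-h^2 + h + 42)^2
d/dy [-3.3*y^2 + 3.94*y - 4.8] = 3.94 - 6.6*y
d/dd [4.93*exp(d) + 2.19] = 4.93*exp(d)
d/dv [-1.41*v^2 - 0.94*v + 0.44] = -2.82*v - 0.94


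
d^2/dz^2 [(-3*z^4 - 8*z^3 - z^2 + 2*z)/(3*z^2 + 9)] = 2*(-3*z^6 - 27*z^4 + 26*z^3 - 153*z^2 - 234*z - 9)/(3*(z^6 + 9*z^4 + 27*z^2 + 27))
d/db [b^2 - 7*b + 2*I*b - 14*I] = 2*b - 7 + 2*I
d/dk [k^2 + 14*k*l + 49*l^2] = 2*k + 14*l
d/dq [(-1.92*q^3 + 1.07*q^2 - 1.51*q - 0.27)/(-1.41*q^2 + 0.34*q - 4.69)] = (2.7072*q^4 - 1.3056*q^3 + 25.2491*q^2 - 10.798*q + 7.1737)/(1.9881*q^4 - 0.9588*q^3 + 13.3414*q^2 - 3.1892*q + 21.9961)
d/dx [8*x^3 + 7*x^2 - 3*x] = 24*x^2 + 14*x - 3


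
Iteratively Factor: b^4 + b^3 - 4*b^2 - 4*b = (b - 2)*(b^3 + 3*b^2 + 2*b) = b*(b - 2)*(b^2 + 3*b + 2) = b*(b - 2)*(b + 1)*(b + 2)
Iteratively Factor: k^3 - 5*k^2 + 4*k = (k - 4)*(k^2 - k) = k*(k - 4)*(k - 1)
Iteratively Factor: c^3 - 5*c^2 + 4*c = (c - 4)*(c^2 - c) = (c - 4)*(c - 1)*(c)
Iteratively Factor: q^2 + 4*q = (q)*(q + 4)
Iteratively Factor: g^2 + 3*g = (g + 3)*(g)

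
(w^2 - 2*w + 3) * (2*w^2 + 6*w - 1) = 2*w^4 + 2*w^3 - 7*w^2 + 20*w - 3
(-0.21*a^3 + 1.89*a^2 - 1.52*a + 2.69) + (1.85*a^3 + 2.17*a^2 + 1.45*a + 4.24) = 1.64*a^3 + 4.06*a^2 - 0.0700000000000001*a + 6.93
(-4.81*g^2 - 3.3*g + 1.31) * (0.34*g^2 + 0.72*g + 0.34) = -1.6354*g^4 - 4.5852*g^3 - 3.566*g^2 - 0.1788*g + 0.4454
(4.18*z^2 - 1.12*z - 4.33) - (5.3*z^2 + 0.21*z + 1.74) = -1.12*z^2 - 1.33*z - 6.07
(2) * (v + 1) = 2*v + 2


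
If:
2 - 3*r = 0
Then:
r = 2/3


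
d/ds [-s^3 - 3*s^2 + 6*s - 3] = -3*s^2 - 6*s + 6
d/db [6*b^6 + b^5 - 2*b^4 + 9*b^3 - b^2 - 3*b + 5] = 36*b^5 + 5*b^4 - 8*b^3 + 27*b^2 - 2*b - 3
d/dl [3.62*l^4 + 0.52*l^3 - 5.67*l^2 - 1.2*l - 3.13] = 14.48*l^3 + 1.56*l^2 - 11.34*l - 1.2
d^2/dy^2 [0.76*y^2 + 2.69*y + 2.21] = 1.52000000000000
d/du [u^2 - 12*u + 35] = 2*u - 12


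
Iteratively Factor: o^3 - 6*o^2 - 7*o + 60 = (o + 3)*(o^2 - 9*o + 20) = (o - 5)*(o + 3)*(o - 4)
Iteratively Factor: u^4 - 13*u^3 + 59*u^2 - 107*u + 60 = (u - 5)*(u^3 - 8*u^2 + 19*u - 12) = (u - 5)*(u - 4)*(u^2 - 4*u + 3) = (u - 5)*(u - 4)*(u - 3)*(u - 1)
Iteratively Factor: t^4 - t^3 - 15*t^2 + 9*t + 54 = (t - 3)*(t^3 + 2*t^2 - 9*t - 18) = (t - 3)*(t + 2)*(t^2 - 9) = (t - 3)^2*(t + 2)*(t + 3)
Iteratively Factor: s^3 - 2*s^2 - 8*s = (s + 2)*(s^2 - 4*s) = (s - 4)*(s + 2)*(s)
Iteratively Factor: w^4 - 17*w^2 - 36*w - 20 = (w + 2)*(w^3 - 2*w^2 - 13*w - 10) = (w + 2)^2*(w^2 - 4*w - 5) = (w - 5)*(w + 2)^2*(w + 1)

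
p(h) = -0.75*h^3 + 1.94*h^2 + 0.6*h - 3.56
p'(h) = -2.25*h^2 + 3.88*h + 0.6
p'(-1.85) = -14.28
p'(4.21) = -22.94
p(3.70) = -12.77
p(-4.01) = 73.59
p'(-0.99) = -5.45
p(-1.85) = 6.72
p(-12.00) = 1564.60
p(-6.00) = 224.68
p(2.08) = -0.67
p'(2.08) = -1.06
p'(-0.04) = 0.44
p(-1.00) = -1.47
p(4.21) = -22.61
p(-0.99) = -1.52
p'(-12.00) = -369.96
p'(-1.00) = -5.53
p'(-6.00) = -103.68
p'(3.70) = -15.85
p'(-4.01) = -51.14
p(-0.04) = -3.58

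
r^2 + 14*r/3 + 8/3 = (r + 2/3)*(r + 4)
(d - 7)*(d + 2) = d^2 - 5*d - 14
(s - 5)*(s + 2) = s^2 - 3*s - 10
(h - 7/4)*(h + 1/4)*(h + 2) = h^3 + h^2/2 - 55*h/16 - 7/8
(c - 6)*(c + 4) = c^2 - 2*c - 24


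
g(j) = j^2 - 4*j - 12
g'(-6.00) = -16.00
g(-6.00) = 48.00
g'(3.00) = 2.00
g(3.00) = -15.00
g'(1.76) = -0.48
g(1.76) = -15.94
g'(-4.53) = -13.06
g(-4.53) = 26.64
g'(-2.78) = -9.56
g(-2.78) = 6.85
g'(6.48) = 8.96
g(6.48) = 4.07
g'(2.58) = 1.16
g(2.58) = -15.66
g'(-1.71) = -7.42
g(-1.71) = -2.24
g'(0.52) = -2.96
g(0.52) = -13.81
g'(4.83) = 5.66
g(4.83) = -7.99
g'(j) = 2*j - 4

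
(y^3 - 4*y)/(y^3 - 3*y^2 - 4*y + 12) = y/(y - 3)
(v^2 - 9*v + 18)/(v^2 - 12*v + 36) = (v - 3)/(v - 6)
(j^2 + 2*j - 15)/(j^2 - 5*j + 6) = (j + 5)/(j - 2)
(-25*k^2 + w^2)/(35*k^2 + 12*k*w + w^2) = (-5*k + w)/(7*k + w)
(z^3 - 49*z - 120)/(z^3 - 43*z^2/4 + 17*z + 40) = 4*(z^2 + 8*z + 15)/(4*z^2 - 11*z - 20)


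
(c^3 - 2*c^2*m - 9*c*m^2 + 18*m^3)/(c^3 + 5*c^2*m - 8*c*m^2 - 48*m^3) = (c^2 + c*m - 6*m^2)/(c^2 + 8*c*m + 16*m^2)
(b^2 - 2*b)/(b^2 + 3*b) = (b - 2)/(b + 3)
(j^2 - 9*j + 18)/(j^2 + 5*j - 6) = (j^2 - 9*j + 18)/(j^2 + 5*j - 6)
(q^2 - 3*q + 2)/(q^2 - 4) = (q - 1)/(q + 2)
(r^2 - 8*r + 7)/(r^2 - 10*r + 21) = (r - 1)/(r - 3)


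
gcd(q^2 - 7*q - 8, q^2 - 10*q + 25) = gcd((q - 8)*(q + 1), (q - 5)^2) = 1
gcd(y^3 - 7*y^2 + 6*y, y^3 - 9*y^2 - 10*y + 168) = y - 6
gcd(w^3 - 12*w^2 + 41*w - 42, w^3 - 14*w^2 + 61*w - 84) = w^2 - 10*w + 21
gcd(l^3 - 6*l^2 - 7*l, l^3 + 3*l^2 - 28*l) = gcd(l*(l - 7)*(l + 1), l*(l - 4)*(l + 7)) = l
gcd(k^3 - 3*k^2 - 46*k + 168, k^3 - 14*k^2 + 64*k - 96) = k^2 - 10*k + 24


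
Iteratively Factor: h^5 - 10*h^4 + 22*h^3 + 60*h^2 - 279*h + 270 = (h - 2)*(h^4 - 8*h^3 + 6*h^2 + 72*h - 135) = (h - 2)*(h + 3)*(h^3 - 11*h^2 + 39*h - 45) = (h - 3)*(h - 2)*(h + 3)*(h^2 - 8*h + 15) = (h - 3)^2*(h - 2)*(h + 3)*(h - 5)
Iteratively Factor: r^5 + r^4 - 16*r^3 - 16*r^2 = (r + 4)*(r^4 - 3*r^3 - 4*r^2) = (r + 1)*(r + 4)*(r^3 - 4*r^2) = (r - 4)*(r + 1)*(r + 4)*(r^2) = r*(r - 4)*(r + 1)*(r + 4)*(r)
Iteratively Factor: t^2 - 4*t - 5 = (t - 5)*(t + 1)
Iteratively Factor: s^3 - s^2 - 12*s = (s - 4)*(s^2 + 3*s) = s*(s - 4)*(s + 3)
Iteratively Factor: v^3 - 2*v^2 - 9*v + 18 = (v - 3)*(v^2 + v - 6) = (v - 3)*(v - 2)*(v + 3)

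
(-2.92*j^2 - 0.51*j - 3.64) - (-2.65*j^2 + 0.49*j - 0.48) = -0.27*j^2 - 1.0*j - 3.16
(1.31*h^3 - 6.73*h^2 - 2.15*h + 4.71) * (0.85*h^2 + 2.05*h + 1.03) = 1.1135*h^5 - 3.035*h^4 - 14.2747*h^3 - 7.3359*h^2 + 7.441*h + 4.8513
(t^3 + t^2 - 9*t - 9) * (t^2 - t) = t^5 - 10*t^3 + 9*t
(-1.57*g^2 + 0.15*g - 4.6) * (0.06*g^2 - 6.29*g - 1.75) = -0.0942*g^4 + 9.8843*g^3 + 1.528*g^2 + 28.6715*g + 8.05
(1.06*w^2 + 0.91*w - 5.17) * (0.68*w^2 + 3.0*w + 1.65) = 0.7208*w^4 + 3.7988*w^3 + 0.9634*w^2 - 14.0085*w - 8.5305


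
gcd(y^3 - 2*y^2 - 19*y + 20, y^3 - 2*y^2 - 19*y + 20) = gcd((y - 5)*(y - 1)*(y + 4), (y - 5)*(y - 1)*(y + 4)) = y^3 - 2*y^2 - 19*y + 20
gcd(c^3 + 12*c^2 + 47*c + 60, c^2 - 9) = c + 3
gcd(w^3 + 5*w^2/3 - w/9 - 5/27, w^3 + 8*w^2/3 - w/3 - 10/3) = w + 5/3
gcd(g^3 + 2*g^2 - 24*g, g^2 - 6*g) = g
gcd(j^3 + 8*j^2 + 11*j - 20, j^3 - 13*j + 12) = j^2 + 3*j - 4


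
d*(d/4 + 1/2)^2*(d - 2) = d^4/16 + d^3/8 - d^2/4 - d/2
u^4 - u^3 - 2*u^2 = u^2*(u - 2)*(u + 1)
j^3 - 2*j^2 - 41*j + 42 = (j - 7)*(j - 1)*(j + 6)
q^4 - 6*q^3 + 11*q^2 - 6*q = q*(q - 3)*(q - 2)*(q - 1)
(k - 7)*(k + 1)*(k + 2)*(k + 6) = k^4 + 2*k^3 - 43*k^2 - 128*k - 84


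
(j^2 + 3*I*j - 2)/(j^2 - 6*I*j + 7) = (j + 2*I)/(j - 7*I)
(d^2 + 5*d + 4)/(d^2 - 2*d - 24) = (d + 1)/(d - 6)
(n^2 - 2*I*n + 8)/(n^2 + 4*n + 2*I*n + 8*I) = (n - 4*I)/(n + 4)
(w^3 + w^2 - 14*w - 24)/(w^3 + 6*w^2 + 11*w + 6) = (w - 4)/(w + 1)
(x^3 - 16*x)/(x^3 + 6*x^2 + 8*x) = (x - 4)/(x + 2)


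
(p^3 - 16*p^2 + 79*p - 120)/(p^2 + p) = (p^3 - 16*p^2 + 79*p - 120)/(p*(p + 1))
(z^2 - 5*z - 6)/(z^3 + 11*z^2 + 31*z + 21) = (z - 6)/(z^2 + 10*z + 21)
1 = 1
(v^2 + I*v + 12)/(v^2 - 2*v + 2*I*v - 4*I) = (v^2 + I*v + 12)/(v^2 + 2*v*(-1 + I) - 4*I)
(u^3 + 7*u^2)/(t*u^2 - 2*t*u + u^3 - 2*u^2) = u*(u + 7)/(t*u - 2*t + u^2 - 2*u)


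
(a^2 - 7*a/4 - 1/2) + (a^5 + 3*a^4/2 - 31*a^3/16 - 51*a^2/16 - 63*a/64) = a^5 + 3*a^4/2 - 31*a^3/16 - 35*a^2/16 - 175*a/64 - 1/2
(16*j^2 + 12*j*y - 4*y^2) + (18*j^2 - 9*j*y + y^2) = 34*j^2 + 3*j*y - 3*y^2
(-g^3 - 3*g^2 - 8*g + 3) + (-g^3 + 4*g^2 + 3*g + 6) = -2*g^3 + g^2 - 5*g + 9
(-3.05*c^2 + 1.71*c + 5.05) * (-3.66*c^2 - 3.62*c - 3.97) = 11.163*c^4 + 4.7824*c^3 - 12.5647*c^2 - 25.0697*c - 20.0485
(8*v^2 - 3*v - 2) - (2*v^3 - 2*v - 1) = -2*v^3 + 8*v^2 - v - 1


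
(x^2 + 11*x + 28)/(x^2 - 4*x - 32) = (x + 7)/(x - 8)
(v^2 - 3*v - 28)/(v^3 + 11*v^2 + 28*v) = (v - 7)/(v*(v + 7))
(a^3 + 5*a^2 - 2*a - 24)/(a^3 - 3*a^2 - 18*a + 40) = (a + 3)/(a - 5)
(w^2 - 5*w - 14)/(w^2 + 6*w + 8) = (w - 7)/(w + 4)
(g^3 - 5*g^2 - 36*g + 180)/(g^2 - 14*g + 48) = (g^2 + g - 30)/(g - 8)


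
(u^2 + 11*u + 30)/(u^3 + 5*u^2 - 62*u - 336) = (u + 5)/(u^2 - u - 56)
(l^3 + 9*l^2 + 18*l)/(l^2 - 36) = l*(l + 3)/(l - 6)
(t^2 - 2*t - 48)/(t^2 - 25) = (t^2 - 2*t - 48)/(t^2 - 25)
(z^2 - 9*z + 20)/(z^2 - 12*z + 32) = (z - 5)/(z - 8)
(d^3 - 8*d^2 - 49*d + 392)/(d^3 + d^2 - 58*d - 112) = (d - 7)/(d + 2)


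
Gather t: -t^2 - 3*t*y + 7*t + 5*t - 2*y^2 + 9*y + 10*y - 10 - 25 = -t^2 + t*(12 - 3*y) - 2*y^2 + 19*y - 35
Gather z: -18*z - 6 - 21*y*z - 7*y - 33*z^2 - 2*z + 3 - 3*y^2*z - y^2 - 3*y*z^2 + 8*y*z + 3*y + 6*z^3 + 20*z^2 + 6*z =-y^2 - 4*y + 6*z^3 + z^2*(-3*y - 13) + z*(-3*y^2 - 13*y - 14) - 3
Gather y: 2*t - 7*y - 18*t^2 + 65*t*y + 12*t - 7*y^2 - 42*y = -18*t^2 + 14*t - 7*y^2 + y*(65*t - 49)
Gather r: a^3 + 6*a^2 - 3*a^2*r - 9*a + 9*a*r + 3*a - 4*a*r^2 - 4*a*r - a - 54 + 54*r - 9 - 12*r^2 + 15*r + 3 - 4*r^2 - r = a^3 + 6*a^2 - 7*a + r^2*(-4*a - 16) + r*(-3*a^2 + 5*a + 68) - 60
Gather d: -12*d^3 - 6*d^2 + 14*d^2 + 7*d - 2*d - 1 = -12*d^3 + 8*d^2 + 5*d - 1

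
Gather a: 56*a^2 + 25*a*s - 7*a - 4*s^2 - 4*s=56*a^2 + a*(25*s - 7) - 4*s^2 - 4*s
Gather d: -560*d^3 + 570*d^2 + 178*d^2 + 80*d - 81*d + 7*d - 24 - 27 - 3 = -560*d^3 + 748*d^2 + 6*d - 54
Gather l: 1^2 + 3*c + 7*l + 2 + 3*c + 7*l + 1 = 6*c + 14*l + 4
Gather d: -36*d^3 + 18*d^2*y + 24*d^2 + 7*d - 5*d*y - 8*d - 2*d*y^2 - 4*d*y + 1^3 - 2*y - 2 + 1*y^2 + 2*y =-36*d^3 + d^2*(18*y + 24) + d*(-2*y^2 - 9*y - 1) + y^2 - 1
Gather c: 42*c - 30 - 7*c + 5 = 35*c - 25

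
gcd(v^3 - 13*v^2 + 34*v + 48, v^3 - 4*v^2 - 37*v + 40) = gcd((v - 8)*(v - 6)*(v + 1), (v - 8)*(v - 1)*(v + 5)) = v - 8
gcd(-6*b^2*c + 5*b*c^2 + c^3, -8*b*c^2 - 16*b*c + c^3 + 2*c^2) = c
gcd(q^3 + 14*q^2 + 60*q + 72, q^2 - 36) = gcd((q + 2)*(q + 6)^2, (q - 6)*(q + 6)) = q + 6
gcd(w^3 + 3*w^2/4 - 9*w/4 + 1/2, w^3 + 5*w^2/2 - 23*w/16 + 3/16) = w - 1/4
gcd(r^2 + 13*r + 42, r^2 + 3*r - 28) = r + 7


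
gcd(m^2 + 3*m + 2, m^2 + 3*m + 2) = m^2 + 3*m + 2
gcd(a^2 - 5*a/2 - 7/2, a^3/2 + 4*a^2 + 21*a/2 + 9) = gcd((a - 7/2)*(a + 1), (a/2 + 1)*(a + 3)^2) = 1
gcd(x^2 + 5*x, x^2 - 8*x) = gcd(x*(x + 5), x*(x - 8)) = x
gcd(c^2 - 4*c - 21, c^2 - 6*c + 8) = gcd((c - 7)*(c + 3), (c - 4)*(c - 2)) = 1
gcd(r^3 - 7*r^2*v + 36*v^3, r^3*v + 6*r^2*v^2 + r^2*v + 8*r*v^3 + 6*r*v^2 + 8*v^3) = r + 2*v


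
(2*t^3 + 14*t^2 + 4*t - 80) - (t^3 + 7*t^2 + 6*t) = t^3 + 7*t^2 - 2*t - 80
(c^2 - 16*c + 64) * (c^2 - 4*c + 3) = c^4 - 20*c^3 + 131*c^2 - 304*c + 192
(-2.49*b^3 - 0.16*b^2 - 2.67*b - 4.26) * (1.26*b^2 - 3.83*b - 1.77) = -3.1374*b^5 + 9.3351*b^4 + 1.6559*b^3 + 5.1417*b^2 + 21.0417*b + 7.5402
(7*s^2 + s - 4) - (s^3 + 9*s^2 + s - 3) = -s^3 - 2*s^2 - 1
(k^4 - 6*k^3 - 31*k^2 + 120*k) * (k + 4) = k^5 - 2*k^4 - 55*k^3 - 4*k^2 + 480*k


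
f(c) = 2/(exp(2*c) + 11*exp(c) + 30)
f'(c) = 2*(-2*exp(2*c) - 11*exp(c))/(exp(2*c) + 11*exp(c) + 30)^2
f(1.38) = 0.02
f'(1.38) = -0.02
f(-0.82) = 0.06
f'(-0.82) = -0.01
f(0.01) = 0.05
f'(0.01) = -0.01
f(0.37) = 0.04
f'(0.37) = -0.02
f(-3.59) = 0.07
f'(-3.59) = -0.00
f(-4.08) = 0.07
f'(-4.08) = -0.00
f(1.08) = 0.03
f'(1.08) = -0.02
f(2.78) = 0.00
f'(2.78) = -0.01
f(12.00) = 0.00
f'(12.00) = 0.00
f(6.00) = 0.00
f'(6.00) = 0.00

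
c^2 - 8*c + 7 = (c - 7)*(c - 1)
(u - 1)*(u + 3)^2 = u^3 + 5*u^2 + 3*u - 9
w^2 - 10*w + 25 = (w - 5)^2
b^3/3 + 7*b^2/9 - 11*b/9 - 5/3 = (b/3 + 1/3)*(b - 5/3)*(b + 3)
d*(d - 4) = d^2 - 4*d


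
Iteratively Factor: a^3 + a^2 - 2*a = (a - 1)*(a^2 + 2*a) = (a - 1)*(a + 2)*(a)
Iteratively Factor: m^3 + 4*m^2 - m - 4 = (m + 1)*(m^2 + 3*m - 4) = (m - 1)*(m + 1)*(m + 4)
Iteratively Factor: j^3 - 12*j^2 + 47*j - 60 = (j - 3)*(j^2 - 9*j + 20) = (j - 5)*(j - 3)*(j - 4)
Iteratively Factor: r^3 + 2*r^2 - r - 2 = (r + 1)*(r^2 + r - 2) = (r + 1)*(r + 2)*(r - 1)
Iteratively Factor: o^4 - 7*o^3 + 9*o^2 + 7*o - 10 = (o - 1)*(o^3 - 6*o^2 + 3*o + 10) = (o - 5)*(o - 1)*(o^2 - o - 2) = (o - 5)*(o - 1)*(o + 1)*(o - 2)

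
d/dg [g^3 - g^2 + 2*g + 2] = 3*g^2 - 2*g + 2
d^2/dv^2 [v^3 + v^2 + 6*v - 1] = 6*v + 2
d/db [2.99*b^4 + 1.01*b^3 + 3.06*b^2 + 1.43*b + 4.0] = 11.96*b^3 + 3.03*b^2 + 6.12*b + 1.43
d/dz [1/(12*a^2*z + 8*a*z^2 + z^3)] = (-12*a^2 - 16*a*z - 3*z^2)/(z^2*(12*a^2 + 8*a*z + z^2)^2)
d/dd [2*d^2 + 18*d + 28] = 4*d + 18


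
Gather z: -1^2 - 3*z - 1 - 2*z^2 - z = -2*z^2 - 4*z - 2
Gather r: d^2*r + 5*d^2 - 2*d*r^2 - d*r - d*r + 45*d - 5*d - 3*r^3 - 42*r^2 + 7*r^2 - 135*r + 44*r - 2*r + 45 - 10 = 5*d^2 + 40*d - 3*r^3 + r^2*(-2*d - 35) + r*(d^2 - 2*d - 93) + 35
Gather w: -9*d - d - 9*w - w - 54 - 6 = -10*d - 10*w - 60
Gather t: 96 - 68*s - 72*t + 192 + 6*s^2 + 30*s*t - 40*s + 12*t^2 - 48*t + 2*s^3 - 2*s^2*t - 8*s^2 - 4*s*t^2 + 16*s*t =2*s^3 - 2*s^2 - 108*s + t^2*(12 - 4*s) + t*(-2*s^2 + 46*s - 120) + 288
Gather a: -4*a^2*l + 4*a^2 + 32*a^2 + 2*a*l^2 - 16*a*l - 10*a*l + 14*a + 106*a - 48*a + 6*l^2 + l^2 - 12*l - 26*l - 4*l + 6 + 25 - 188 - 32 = a^2*(36 - 4*l) + a*(2*l^2 - 26*l + 72) + 7*l^2 - 42*l - 189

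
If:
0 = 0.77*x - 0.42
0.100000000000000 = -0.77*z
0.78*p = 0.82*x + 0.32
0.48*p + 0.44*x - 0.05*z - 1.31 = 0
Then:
No Solution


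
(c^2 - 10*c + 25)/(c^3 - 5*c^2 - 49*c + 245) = (c - 5)/(c^2 - 49)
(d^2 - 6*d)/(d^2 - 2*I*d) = (d - 6)/(d - 2*I)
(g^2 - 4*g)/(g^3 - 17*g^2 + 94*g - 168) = g/(g^2 - 13*g + 42)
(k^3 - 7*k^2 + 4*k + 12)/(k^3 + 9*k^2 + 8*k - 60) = (k^2 - 5*k - 6)/(k^2 + 11*k + 30)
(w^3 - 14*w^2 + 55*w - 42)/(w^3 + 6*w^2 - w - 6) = (w^2 - 13*w + 42)/(w^2 + 7*w + 6)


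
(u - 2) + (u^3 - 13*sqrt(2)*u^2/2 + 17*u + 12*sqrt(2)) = u^3 - 13*sqrt(2)*u^2/2 + 18*u - 2 + 12*sqrt(2)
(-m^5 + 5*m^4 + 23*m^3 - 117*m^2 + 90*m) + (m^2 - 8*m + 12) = -m^5 + 5*m^4 + 23*m^3 - 116*m^2 + 82*m + 12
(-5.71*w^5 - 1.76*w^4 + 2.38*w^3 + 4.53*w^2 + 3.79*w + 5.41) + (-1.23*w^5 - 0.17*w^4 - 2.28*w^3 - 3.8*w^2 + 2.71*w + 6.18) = -6.94*w^5 - 1.93*w^4 + 0.1*w^3 + 0.73*w^2 + 6.5*w + 11.59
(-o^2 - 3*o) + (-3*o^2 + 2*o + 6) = -4*o^2 - o + 6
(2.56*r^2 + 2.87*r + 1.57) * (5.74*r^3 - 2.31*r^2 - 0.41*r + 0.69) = 14.6944*r^5 + 10.5602*r^4 + 1.3325*r^3 - 3.037*r^2 + 1.3366*r + 1.0833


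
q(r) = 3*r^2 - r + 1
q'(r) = 6*r - 1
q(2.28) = 14.32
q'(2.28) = 12.68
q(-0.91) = 4.39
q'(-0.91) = -6.46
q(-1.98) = 14.74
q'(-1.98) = -12.88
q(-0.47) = 2.13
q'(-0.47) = -3.82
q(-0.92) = 4.46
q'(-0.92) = -6.52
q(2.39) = 15.75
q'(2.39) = 13.34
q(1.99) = 10.89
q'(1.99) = 10.94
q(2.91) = 23.49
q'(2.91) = 16.46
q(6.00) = 103.00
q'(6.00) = 35.00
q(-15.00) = 691.00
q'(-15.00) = -91.00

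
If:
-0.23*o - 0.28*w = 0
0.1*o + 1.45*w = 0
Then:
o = 0.00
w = 0.00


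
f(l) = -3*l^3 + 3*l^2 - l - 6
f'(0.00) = -1.00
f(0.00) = -6.00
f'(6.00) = -289.00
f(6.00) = -552.00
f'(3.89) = -113.85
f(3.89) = -141.09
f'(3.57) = -94.28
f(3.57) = -107.83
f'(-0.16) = -2.19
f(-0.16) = -5.75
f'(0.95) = -3.42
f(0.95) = -6.81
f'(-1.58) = -32.95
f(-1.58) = 14.90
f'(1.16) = -6.15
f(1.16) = -7.81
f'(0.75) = -1.56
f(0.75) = -6.33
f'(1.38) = -9.86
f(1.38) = -9.55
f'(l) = -9*l^2 + 6*l - 1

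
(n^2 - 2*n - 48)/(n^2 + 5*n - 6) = (n - 8)/(n - 1)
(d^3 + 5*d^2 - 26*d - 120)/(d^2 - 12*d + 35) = (d^2 + 10*d + 24)/(d - 7)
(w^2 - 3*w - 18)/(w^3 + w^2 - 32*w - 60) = (w + 3)/(w^2 + 7*w + 10)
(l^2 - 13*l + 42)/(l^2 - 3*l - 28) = (l - 6)/(l + 4)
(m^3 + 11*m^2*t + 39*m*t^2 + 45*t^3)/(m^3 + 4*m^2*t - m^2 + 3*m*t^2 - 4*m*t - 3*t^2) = (m^2 + 8*m*t + 15*t^2)/(m^2 + m*t - m - t)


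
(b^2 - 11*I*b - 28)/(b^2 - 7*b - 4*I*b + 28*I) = (b - 7*I)/(b - 7)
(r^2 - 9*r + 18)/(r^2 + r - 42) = (r - 3)/(r + 7)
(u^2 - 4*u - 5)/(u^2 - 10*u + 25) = (u + 1)/(u - 5)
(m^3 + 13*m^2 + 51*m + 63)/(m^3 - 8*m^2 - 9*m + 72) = (m^2 + 10*m + 21)/(m^2 - 11*m + 24)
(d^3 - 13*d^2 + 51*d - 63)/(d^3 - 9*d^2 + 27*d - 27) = (d - 7)/(d - 3)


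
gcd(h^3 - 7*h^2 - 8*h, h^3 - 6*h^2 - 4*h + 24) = 1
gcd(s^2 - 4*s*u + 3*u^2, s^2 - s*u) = s - u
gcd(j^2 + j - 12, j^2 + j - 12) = j^2 + j - 12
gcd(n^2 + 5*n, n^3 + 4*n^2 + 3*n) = n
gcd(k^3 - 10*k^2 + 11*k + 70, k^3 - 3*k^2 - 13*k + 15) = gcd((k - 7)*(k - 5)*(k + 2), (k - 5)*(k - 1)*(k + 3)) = k - 5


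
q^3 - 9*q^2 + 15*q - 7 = (q - 7)*(q - 1)^2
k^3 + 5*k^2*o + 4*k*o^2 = k*(k + o)*(k + 4*o)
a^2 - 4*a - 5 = (a - 5)*(a + 1)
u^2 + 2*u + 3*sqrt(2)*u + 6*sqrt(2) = (u + 2)*(u + 3*sqrt(2))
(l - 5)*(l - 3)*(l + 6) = l^3 - 2*l^2 - 33*l + 90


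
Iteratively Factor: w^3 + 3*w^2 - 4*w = (w - 1)*(w^2 + 4*w) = (w - 1)*(w + 4)*(w)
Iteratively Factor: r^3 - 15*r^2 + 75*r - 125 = (r - 5)*(r^2 - 10*r + 25) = (r - 5)^2*(r - 5)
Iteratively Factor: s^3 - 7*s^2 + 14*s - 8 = (s - 2)*(s^2 - 5*s + 4) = (s - 4)*(s - 2)*(s - 1)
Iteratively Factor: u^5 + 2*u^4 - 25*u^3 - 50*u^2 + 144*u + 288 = (u - 3)*(u^4 + 5*u^3 - 10*u^2 - 80*u - 96) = (u - 3)*(u + 3)*(u^3 + 2*u^2 - 16*u - 32) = (u - 3)*(u + 2)*(u + 3)*(u^2 - 16) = (u - 3)*(u + 2)*(u + 3)*(u + 4)*(u - 4)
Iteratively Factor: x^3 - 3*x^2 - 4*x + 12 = (x - 3)*(x^2 - 4) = (x - 3)*(x - 2)*(x + 2)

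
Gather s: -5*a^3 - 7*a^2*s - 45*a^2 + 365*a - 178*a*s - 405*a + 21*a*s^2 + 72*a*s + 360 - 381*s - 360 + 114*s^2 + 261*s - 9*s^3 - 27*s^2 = -5*a^3 - 45*a^2 - 40*a - 9*s^3 + s^2*(21*a + 87) + s*(-7*a^2 - 106*a - 120)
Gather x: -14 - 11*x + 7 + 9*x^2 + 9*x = 9*x^2 - 2*x - 7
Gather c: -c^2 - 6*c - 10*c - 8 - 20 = -c^2 - 16*c - 28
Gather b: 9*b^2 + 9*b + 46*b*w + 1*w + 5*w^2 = 9*b^2 + b*(46*w + 9) + 5*w^2 + w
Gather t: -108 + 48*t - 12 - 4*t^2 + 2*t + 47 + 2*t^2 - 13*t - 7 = -2*t^2 + 37*t - 80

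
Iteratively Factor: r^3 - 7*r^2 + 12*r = (r)*(r^2 - 7*r + 12) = r*(r - 4)*(r - 3)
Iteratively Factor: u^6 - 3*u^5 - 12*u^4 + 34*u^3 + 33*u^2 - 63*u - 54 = (u - 3)*(u^5 - 12*u^3 - 2*u^2 + 27*u + 18) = (u - 3)*(u + 1)*(u^4 - u^3 - 11*u^2 + 9*u + 18) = (u - 3)*(u - 2)*(u + 1)*(u^3 + u^2 - 9*u - 9) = (u - 3)^2*(u - 2)*(u + 1)*(u^2 + 4*u + 3) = (u - 3)^2*(u - 2)*(u + 1)*(u + 3)*(u + 1)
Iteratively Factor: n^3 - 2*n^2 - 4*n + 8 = (n + 2)*(n^2 - 4*n + 4) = (n - 2)*(n + 2)*(n - 2)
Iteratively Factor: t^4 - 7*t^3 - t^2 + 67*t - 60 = (t + 3)*(t^3 - 10*t^2 + 29*t - 20) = (t - 4)*(t + 3)*(t^2 - 6*t + 5) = (t - 4)*(t - 1)*(t + 3)*(t - 5)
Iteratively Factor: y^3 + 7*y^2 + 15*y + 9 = (y + 3)*(y^2 + 4*y + 3) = (y + 1)*(y + 3)*(y + 3)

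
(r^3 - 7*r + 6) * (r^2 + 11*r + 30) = r^5 + 11*r^4 + 23*r^3 - 71*r^2 - 144*r + 180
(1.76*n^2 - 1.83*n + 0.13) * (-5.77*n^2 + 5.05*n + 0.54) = -10.1552*n^4 + 19.4471*n^3 - 9.0412*n^2 - 0.3317*n + 0.0702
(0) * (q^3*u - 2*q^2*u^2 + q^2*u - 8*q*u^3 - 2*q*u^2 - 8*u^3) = 0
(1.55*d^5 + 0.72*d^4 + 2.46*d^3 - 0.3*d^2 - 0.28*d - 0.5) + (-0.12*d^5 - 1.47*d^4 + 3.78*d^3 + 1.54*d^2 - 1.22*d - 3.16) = 1.43*d^5 - 0.75*d^4 + 6.24*d^3 + 1.24*d^2 - 1.5*d - 3.66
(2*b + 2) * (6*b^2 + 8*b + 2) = 12*b^3 + 28*b^2 + 20*b + 4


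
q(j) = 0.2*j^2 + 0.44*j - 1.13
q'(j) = 0.4*j + 0.44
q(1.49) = -0.03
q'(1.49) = 1.04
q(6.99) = 11.72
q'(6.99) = 3.24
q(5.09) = 6.29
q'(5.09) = 2.48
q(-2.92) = -0.71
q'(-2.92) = -0.73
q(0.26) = -1.00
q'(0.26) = 0.54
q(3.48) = 2.82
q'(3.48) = 1.83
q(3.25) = 2.41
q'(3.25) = 1.74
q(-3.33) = -0.38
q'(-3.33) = -0.89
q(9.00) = 19.03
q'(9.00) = 4.04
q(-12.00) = 22.39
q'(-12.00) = -4.36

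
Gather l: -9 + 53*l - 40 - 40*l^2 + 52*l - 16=-40*l^2 + 105*l - 65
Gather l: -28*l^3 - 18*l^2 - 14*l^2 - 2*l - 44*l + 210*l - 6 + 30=-28*l^3 - 32*l^2 + 164*l + 24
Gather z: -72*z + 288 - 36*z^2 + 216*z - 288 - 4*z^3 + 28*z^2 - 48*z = -4*z^3 - 8*z^2 + 96*z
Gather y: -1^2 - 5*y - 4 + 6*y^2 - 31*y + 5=6*y^2 - 36*y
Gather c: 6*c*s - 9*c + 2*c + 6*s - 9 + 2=c*(6*s - 7) + 6*s - 7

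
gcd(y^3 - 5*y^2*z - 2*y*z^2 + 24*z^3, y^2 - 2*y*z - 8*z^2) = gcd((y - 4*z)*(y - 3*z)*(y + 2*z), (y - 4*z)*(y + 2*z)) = y^2 - 2*y*z - 8*z^2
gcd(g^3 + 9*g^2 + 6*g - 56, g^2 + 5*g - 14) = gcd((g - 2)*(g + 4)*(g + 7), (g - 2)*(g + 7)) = g^2 + 5*g - 14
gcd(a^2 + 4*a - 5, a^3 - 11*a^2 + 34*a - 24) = a - 1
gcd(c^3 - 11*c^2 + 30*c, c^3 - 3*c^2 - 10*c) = c^2 - 5*c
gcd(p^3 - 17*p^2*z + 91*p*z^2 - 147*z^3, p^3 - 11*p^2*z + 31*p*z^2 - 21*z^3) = p^2 - 10*p*z + 21*z^2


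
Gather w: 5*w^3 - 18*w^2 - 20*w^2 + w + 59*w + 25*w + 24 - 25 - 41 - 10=5*w^3 - 38*w^2 + 85*w - 52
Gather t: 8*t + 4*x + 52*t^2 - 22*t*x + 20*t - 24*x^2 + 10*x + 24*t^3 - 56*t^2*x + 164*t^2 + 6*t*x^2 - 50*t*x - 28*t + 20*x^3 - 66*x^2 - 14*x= 24*t^3 + t^2*(216 - 56*x) + t*(6*x^2 - 72*x) + 20*x^3 - 90*x^2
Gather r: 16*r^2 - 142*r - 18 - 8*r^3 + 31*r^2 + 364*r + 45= -8*r^3 + 47*r^2 + 222*r + 27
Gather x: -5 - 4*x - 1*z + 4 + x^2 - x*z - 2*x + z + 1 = x^2 + x*(-z - 6)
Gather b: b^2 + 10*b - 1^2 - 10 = b^2 + 10*b - 11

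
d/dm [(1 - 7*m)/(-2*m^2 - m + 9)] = (14*m^2 + 7*m - (4*m + 1)*(7*m - 1) - 63)/(2*m^2 + m - 9)^2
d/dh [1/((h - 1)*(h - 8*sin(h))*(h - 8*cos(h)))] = ((1 - h)*(h - 8*sin(h))*(8*sin(h) + 1) + (h - 1)*(h - 8*cos(h))*(8*cos(h) - 1) - (h - 8*sin(h))*(h - 8*cos(h)))/((h - 1)^2*(h - 8*sin(h))^2*(h - 8*cos(h))^2)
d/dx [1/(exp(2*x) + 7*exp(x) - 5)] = (-2*exp(x) - 7)*exp(x)/(exp(2*x) + 7*exp(x) - 5)^2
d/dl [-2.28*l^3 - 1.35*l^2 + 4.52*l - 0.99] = -6.84*l^2 - 2.7*l + 4.52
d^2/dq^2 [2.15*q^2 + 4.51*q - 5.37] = 4.30000000000000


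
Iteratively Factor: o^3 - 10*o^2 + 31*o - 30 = (o - 2)*(o^2 - 8*o + 15) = (o - 3)*(o - 2)*(o - 5)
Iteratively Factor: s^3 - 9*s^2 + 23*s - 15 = (s - 3)*(s^2 - 6*s + 5) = (s - 3)*(s - 1)*(s - 5)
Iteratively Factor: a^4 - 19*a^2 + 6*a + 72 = (a + 4)*(a^3 - 4*a^2 - 3*a + 18) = (a + 2)*(a + 4)*(a^2 - 6*a + 9) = (a - 3)*(a + 2)*(a + 4)*(a - 3)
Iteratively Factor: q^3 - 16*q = (q - 4)*(q^2 + 4*q) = q*(q - 4)*(q + 4)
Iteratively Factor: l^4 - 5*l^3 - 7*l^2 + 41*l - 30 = (l - 1)*(l^3 - 4*l^2 - 11*l + 30) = (l - 5)*(l - 1)*(l^2 + l - 6) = (l - 5)*(l - 2)*(l - 1)*(l + 3)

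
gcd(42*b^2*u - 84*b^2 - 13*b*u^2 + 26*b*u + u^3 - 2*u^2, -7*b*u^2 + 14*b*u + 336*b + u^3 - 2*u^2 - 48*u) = -7*b + u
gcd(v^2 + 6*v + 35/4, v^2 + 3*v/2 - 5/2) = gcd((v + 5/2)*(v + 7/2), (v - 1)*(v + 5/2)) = v + 5/2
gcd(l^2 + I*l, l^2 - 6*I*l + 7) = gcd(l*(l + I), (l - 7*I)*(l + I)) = l + I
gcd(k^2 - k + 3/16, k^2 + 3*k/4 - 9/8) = k - 3/4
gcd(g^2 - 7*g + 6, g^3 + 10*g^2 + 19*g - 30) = g - 1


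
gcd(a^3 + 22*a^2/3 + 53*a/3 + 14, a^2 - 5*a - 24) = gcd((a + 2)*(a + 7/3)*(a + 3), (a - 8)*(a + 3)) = a + 3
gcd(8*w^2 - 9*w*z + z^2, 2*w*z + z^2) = 1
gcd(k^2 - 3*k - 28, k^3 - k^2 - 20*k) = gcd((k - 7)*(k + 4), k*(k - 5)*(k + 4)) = k + 4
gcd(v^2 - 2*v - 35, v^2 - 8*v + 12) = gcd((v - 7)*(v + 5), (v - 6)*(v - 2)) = 1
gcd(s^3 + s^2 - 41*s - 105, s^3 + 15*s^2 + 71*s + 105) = s^2 + 8*s + 15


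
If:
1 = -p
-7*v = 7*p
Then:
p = -1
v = 1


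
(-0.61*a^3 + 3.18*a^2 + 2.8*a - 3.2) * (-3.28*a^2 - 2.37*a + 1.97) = 2.0008*a^5 - 8.9847*a^4 - 17.9223*a^3 + 10.1246*a^2 + 13.1*a - 6.304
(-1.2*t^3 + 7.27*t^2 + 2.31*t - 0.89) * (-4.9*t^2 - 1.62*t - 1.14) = 5.88*t^5 - 33.679*t^4 - 21.7284*t^3 - 7.669*t^2 - 1.1916*t + 1.0146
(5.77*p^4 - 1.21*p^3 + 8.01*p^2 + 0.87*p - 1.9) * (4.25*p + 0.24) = 24.5225*p^5 - 3.7577*p^4 + 33.7521*p^3 + 5.6199*p^2 - 7.8662*p - 0.456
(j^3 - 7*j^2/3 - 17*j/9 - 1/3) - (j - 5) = j^3 - 7*j^2/3 - 26*j/9 + 14/3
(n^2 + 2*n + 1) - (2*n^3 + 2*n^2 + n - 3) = -2*n^3 - n^2 + n + 4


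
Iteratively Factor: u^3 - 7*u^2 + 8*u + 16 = (u + 1)*(u^2 - 8*u + 16) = (u - 4)*(u + 1)*(u - 4)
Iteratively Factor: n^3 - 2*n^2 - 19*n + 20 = (n - 1)*(n^2 - n - 20) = (n - 1)*(n + 4)*(n - 5)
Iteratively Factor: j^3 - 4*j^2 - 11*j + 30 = (j + 3)*(j^2 - 7*j + 10) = (j - 5)*(j + 3)*(j - 2)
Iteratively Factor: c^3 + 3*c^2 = (c)*(c^2 + 3*c) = c*(c + 3)*(c)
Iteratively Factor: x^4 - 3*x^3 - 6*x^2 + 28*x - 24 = (x - 2)*(x^3 - x^2 - 8*x + 12) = (x - 2)*(x + 3)*(x^2 - 4*x + 4) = (x - 2)^2*(x + 3)*(x - 2)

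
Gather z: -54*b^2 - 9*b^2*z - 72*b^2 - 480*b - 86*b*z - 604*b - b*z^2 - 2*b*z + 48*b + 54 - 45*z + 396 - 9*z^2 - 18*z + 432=-126*b^2 - 1036*b + z^2*(-b - 9) + z*(-9*b^2 - 88*b - 63) + 882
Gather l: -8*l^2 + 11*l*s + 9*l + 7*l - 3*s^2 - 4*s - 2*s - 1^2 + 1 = -8*l^2 + l*(11*s + 16) - 3*s^2 - 6*s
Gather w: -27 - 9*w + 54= 27 - 9*w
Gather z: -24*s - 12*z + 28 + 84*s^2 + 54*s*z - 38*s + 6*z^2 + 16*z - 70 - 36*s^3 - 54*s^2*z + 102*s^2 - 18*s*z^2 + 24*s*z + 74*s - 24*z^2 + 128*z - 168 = -36*s^3 + 186*s^2 + 12*s + z^2*(-18*s - 18) + z*(-54*s^2 + 78*s + 132) - 210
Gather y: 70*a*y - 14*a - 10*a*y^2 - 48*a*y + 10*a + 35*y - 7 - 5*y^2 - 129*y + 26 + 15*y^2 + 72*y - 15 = -4*a + y^2*(10 - 10*a) + y*(22*a - 22) + 4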